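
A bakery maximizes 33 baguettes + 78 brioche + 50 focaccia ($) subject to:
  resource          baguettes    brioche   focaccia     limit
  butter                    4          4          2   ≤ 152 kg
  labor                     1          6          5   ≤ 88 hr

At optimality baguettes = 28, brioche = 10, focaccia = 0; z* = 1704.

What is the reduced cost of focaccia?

Both butter and labor are binding at x*.
Dual feasibility on the basic columns requires 4·y_butter + 1·y_labor = 33, 4·y_butter + 6·y_labor = 78.
This yields shadow prices y_butter = 6, y_labor = 9.
Reduced cost of focaccia: c₃ − yᵀa₃ = 50 − (6·2 + 9·5) = 50 − 57 = -7.

-7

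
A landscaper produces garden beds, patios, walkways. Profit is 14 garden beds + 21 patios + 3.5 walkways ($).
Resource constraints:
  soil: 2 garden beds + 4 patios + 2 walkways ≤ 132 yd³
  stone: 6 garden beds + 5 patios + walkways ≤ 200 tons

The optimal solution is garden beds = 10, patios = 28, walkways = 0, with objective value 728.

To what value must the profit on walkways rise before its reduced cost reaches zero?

Both soil and stone are binding at x*.
The binding rows give the dual system: 2·y_soil + 6·y_stone = 14 and 4·y_soil + 5·y_stone = 21.
→ y_soil = 4 and y_stone = 1.
walkways enters the basis when its profit ≥ yᵀa₃ = 4·2 + 1·1 = 9.

9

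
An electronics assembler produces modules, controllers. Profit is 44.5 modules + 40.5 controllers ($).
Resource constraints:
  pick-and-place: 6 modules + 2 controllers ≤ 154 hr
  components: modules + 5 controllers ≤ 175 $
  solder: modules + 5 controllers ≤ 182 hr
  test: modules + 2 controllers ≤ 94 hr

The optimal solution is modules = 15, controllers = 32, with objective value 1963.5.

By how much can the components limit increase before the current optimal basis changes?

7

Binding constraints: pick-and-place, components. The basis is B = [[6,2],[1,5]] with det 28.
Per unit increase in components, x* moves by d = (-0.0714, 0.2143).
The basis stays optimal until solder becomes binding; allowable increase = 7 $.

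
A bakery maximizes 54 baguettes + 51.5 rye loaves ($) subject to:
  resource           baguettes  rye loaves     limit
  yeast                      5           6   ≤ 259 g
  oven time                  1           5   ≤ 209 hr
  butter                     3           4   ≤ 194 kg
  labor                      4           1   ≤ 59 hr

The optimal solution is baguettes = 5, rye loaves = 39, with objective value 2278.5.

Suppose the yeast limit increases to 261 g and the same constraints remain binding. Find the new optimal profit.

Check each constraint at x*: yeast 259/259 (tight); oven time 200/209 (slack 9); butter 171/194 (slack 23); labor 59/59 (tight).
Slack constraints have shadow price 0 (complementary slackness).
The binding rows give the dual system: 5·y_yeast + 4·y_labor = 54 and 6·y_yeast + 1·y_labor = 51.5.
This yields shadow prices y_yeast = 8, y_labor = 3.5.
Δz = y_yeast·Δb = 8 × (2) = 16, so new z* = 2278.5 + 16 = 2294.5.

2294.5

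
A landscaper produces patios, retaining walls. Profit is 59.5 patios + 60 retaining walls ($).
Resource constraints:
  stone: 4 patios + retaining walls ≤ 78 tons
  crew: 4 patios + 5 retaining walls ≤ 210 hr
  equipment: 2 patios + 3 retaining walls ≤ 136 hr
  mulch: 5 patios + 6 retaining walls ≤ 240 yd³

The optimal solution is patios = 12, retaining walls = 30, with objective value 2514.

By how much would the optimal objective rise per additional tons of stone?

Binding: stone and mulch. Non-binding: crew (12 unused), equipment (22 unused).
Slack constraints have shadow price 0 (complementary slackness).
Dual feasibility on the basic columns requires 4·y_stone + 5·y_mulch = 59.5, 1·y_stone + 6·y_mulch = 60.
Solving: y_stone = 3, y_mulch = 9.5.
Shadow price of stone = 3.

3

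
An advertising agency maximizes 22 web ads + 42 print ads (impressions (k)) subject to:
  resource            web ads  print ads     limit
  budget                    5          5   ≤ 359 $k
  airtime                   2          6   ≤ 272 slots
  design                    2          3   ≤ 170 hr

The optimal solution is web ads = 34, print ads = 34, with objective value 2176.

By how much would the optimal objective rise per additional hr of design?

8

Binding: airtime and design. Non-binding: budget (19 unused).
By complementary slackness, y = 0 for the non-binding constraint.
The binding rows give the dual system: 2·y_airtime + 2·y_design = 22 and 6·y_airtime + 3·y_design = 42.
Solving: y_airtime = 3, y_design = 8.
Shadow price of design = 8.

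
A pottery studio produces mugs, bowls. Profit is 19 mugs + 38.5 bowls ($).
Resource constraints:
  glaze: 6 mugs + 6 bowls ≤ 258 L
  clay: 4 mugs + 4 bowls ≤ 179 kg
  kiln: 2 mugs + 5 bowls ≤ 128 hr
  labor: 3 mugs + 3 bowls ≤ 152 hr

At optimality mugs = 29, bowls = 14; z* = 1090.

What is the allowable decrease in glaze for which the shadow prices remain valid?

104.4

Binding constraints: glaze, kiln. The basis is B = [[6,6],[2,5]] with det 18.
Per unit decrease in glaze, x* moves by d = (-0.2778, 0.1111).
The basis stays optimal until mugs reaches 0; allowable decrease = 104.4 L.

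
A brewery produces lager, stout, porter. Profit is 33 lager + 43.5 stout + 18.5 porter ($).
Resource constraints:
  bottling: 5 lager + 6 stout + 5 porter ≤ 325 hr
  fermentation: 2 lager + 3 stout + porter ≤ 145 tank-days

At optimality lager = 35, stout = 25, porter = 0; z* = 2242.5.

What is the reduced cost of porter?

-8

At the optimum: bottling uses 325 of 325 (binding); fermentation uses 145 of 145 (binding).
The binding rows give the dual system: 5·y_bottling + 2·y_fermentation = 33 and 6·y_bottling + 3·y_fermentation = 43.5.
This yields shadow prices y_bottling = 4, y_fermentation = 6.5.
Reduced cost of porter: c₃ − yᵀa₃ = 18.5 − (4·5 + 6.5·1) = 18.5 − 26.5 = -8.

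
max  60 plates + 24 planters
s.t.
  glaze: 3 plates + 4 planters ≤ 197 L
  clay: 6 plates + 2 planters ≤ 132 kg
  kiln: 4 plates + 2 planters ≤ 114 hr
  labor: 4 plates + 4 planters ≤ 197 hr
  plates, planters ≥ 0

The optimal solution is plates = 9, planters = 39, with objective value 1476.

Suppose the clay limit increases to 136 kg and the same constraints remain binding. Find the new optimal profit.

Binding: clay and kiln. Non-binding: glaze (14 unused), labor (5 unused).
Since glaze, labor are not tight, their duals are 0.
Dual feasibility on the basic columns requires 6·y_clay + 4·y_kiln = 60, 2·y_clay + 2·y_kiln = 24.
This yields shadow prices y_clay = 6, y_kiln = 6.
Δz = y_clay·Δb = 6 × (4) = 24, so new z* = 1476 + 24 = 1500.

1500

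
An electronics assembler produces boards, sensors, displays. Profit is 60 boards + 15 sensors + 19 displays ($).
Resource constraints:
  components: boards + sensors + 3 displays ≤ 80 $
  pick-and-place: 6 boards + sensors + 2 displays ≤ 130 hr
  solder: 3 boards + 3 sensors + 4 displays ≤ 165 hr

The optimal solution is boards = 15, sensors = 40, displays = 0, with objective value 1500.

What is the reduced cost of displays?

At the optimum: components uses 55 of 80 (slack = 25); pick-and-place uses 130 of 130 (binding); solder uses 165 of 165 (binding).
Slack constraints have shadow price 0 (complementary slackness).
Dual feasibility on the basic columns requires 6·y_pick-and-place + 3·y_solder = 60, 1·y_pick-and-place + 3·y_solder = 15.
This yields shadow prices y_pick-and-place = 9, y_solder = 2.
Reduced cost of displays: c₃ − yᵀa₃ = 19 − (9·2 + 2·4) = 19 − 26 = -7.

-7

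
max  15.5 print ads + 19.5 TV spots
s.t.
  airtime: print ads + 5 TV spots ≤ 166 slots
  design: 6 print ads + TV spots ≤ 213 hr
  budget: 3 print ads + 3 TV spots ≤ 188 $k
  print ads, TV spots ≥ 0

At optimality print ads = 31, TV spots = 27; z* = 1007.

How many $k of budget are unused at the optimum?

budget used = 3·31 + 3·27 = 174; slack = 188 − 174 = 14.

14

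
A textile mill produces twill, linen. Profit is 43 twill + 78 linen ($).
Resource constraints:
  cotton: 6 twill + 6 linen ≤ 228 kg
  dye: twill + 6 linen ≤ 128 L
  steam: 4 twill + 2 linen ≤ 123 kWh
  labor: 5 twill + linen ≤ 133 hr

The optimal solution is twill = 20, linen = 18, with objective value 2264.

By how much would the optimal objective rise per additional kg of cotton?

Check each constraint at x*: cotton 228/228 (tight); dye 128/128 (tight); steam 116/123 (slack 7); labor 118/133 (slack 15).
Since steam, labor are not tight, their duals are 0.
Dual feasibility on the basic columns requires 6·y_cotton + 1·y_dye = 43, 6·y_cotton + 6·y_dye = 78.
→ y_cotton = 6 and y_dye = 7.
Shadow price of cotton = 6.

6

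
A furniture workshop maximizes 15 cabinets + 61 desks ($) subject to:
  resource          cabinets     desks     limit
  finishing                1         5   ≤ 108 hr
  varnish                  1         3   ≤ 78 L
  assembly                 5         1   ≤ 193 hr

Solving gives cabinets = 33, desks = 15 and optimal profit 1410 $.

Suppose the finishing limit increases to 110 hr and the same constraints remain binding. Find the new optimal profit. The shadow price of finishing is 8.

1426

Δb = 2, so new z* = 1410 + (8)·(2) = 1410 + 16 = 1426.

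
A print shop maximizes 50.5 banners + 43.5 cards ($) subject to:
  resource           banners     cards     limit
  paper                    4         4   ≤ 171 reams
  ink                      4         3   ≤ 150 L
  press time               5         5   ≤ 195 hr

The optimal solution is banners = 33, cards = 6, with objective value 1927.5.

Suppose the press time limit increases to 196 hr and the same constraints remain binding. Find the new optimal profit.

1932

Binding: ink and press time. Non-binding: paper (15 unused).
Slack constraints have shadow price 0 (complementary slackness).
Dual feasibility on the basic columns requires 4·y_ink + 5·y_press time = 50.5, 3·y_ink + 5·y_press time = 43.5.
→ y_ink = 7 and y_press time = 4.5.
Δz = y_press time·Δb = 4.5 × (1) = 4.5, so new z* = 1927.5 + 4.5 = 1932.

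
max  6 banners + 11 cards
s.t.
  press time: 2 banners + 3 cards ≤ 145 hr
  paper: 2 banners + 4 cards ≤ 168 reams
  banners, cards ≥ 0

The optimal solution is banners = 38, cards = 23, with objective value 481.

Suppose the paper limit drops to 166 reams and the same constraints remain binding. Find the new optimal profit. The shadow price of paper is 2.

Δb = -2, so new z* = 481 + (2)·(-2) = 481 − 4 = 477.

477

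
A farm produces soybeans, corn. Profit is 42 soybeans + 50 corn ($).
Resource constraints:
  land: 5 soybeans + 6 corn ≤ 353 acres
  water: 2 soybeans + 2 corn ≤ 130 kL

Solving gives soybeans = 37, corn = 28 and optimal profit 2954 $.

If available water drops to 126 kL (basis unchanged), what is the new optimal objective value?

Check each constraint at x*: land 353/353 (tight); water 130/130 (tight).
From A_Bᵀ y = c: 5·y_land + 2·y_water = 42; 6·y_land + 2·y_water = 50.
→ y_land = 8 and y_water = 1.
Δz = y_water·Δb = 1 × (-4) = -4, so new z* = 2954 − 4 = 2950.

2950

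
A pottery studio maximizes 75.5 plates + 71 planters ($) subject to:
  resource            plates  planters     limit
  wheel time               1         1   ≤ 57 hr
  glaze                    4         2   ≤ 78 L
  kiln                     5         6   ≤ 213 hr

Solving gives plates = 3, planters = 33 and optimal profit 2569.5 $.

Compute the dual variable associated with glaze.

7

At the optimum: wheel time uses 36 of 57 (slack = 21); glaze uses 78 of 78 (binding); kiln uses 213 of 213 (binding).
Slack constraints have shadow price 0 (complementary slackness).
Dual feasibility on the basic columns requires 4·y_glaze + 5·y_kiln = 75.5, 2·y_glaze + 6·y_kiln = 71.
Solving: y_glaze = 7, y_kiln = 9.5.
Shadow price of glaze = 7.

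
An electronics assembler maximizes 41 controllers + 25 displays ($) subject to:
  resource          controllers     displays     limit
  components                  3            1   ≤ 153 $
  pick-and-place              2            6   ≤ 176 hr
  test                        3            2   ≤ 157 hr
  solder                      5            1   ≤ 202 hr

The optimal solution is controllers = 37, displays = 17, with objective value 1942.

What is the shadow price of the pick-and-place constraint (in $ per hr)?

3

At the optimum: components uses 128 of 153 (slack = 25); pick-and-place uses 176 of 176 (binding); test uses 145 of 157 (slack = 12); solder uses 202 of 202 (binding).
Slack constraints have shadow price 0 (complementary slackness).
The binding rows give the dual system: 2·y_pick-and-place + 5·y_solder = 41 and 6·y_pick-and-place + 1·y_solder = 25.
→ y_pick-and-place = 3 and y_solder = 7.
Shadow price of pick-and-place = 3.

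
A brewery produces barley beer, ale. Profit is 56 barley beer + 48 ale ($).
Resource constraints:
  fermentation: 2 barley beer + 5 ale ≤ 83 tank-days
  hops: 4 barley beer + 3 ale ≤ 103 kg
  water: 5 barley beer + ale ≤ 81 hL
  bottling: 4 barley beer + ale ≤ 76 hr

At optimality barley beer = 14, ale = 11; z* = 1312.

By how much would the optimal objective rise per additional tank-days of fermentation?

Binding: fermentation and water. Non-binding: hops (14 unused), bottling (9 unused).
Since hops, bottling are not tight, their duals are 0.
Dual feasibility on the basic columns requires 2·y_fermentation + 5·y_water = 56, 5·y_fermentation + 1·y_water = 48.
Solving: y_fermentation = 8, y_water = 8.
Shadow price of fermentation = 8.

8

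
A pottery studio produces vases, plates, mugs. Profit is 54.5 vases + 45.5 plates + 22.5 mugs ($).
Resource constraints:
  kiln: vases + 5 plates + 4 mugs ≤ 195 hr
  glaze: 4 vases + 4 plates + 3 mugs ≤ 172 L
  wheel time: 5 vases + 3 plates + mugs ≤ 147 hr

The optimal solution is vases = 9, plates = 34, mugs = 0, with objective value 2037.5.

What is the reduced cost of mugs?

-6

At the optimum: kiln uses 179 of 195 (slack = 16); glaze uses 172 of 172 (binding); wheel time uses 147 of 147 (binding).
Since kiln is not tight, its dual is 0.
Dual feasibility on the basic columns requires 4·y_glaze + 5·y_wheel time = 54.5, 4·y_glaze + 3·y_wheel time = 45.5.
This yields shadow prices y_glaze = 8, y_wheel time = 4.5.
Reduced cost of mugs: c₃ − yᵀa₃ = 22.5 − (8·3 + 4.5·1) = 22.5 − 28.5 = -6.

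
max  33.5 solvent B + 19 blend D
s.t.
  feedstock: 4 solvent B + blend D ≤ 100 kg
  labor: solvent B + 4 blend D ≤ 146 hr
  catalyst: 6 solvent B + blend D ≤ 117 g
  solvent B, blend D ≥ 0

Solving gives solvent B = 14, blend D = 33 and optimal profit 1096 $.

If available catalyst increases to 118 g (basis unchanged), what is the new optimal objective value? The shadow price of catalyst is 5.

Δb = 1, so new z* = 1096 + (5)·(1) = 1096 + 5 = 1101.

1101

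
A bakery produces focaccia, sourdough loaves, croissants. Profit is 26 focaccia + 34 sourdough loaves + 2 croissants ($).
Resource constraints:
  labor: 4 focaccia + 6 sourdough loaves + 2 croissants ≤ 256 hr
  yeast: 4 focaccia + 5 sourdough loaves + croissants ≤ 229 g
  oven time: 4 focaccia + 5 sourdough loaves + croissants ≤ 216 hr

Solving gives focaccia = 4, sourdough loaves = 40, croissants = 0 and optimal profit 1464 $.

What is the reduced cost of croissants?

Check each constraint at x*: labor 256/256 (tight); yeast 216/229 (slack 13); oven time 216/216 (tight).
Since yeast is not tight, its dual is 0.
From A_Bᵀ y = c: 4·y_labor + 4·y_oven time = 26; 6·y_labor + 5·y_oven time = 34.
→ y_labor = 1.5 and y_oven time = 5.
Reduced cost of croissants: c₃ − yᵀa₃ = 2 − (1.5·2 + 5·1) = 2 − 8 = -6.

-6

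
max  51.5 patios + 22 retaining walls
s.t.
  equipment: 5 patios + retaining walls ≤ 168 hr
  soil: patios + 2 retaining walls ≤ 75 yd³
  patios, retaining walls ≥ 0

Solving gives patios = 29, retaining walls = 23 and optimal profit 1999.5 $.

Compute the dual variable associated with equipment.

9

Both equipment and soil are binding at x*.
From A_Bᵀ y = c: 5·y_equipment + 1·y_soil = 51.5; 1·y_equipment + 2·y_soil = 22.
→ y_equipment = 9 and y_soil = 6.5.
Shadow price of equipment = 9.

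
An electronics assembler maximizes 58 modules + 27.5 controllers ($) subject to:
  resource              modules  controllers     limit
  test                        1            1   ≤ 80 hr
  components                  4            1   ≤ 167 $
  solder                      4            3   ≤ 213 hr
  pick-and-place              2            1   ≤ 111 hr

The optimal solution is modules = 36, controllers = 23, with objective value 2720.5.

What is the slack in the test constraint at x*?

test used = 1·36 + 1·23 = 59; slack = 80 − 59 = 21.

21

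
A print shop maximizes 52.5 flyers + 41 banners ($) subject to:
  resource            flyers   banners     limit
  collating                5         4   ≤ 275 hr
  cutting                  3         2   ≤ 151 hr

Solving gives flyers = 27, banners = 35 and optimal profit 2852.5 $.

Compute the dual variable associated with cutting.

2.5

Both collating and cutting are binding at x*.
Dual feasibility on the basic columns requires 5·y_collating + 3·y_cutting = 52.5, 4·y_collating + 2·y_cutting = 41.
Solving: y_collating = 9, y_cutting = 2.5.
Shadow price of cutting = 2.5.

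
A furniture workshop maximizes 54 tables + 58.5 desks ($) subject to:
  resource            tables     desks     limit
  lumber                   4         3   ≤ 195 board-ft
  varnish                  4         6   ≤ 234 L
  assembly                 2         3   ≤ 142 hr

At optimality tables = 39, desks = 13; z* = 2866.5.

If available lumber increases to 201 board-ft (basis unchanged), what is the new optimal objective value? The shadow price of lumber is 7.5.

2911.5

Δb = 6, so new z* = 2866.5 + (7.5)·(6) = 2866.5 + 45 = 2911.5.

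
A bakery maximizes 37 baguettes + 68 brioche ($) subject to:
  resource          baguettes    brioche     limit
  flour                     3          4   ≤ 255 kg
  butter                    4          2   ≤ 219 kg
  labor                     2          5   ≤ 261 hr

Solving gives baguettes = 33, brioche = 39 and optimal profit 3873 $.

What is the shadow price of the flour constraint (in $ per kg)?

Binding: flour and labor. Non-binding: butter (9 unused).
Since butter is not tight, its dual is 0.
Dual feasibility on the basic columns requires 3·y_flour + 2·y_labor = 37, 4·y_flour + 5·y_labor = 68.
Solving: y_flour = 7, y_labor = 8.
Shadow price of flour = 7.

7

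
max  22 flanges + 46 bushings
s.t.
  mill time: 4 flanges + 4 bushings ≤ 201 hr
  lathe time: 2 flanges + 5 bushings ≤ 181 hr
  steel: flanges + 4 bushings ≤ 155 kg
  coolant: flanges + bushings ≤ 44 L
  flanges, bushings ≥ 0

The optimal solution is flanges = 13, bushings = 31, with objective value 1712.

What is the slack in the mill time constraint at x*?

25

mill time used = 4·13 + 4·31 = 176; slack = 201 − 176 = 25.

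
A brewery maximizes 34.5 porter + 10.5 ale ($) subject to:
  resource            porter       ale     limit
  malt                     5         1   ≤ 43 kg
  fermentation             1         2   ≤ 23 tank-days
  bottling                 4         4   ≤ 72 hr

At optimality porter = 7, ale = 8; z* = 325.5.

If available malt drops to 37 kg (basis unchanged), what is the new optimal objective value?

Binding: malt and fermentation. Non-binding: bottling (12 unused).
By complementary slackness, y = 0 for the non-binding constraint.
From A_Bᵀ y = c: 5·y_malt + 1·y_fermentation = 34.5; 1·y_malt + 2·y_fermentation = 10.5.
This yields shadow prices y_malt = 6.5, y_fermentation = 2.
Δz = y_malt·Δb = 6.5 × (-6) = -39, so new z* = 325.5 − 39 = 286.5.

286.5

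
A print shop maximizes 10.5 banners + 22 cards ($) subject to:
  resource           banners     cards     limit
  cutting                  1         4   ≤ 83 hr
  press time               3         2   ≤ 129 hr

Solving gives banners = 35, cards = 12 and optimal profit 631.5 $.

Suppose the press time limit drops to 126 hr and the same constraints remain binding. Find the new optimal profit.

Check each constraint at x*: cutting 83/83 (tight); press time 129/129 (tight).
Dual feasibility on the basic columns requires 1·y_cutting + 3·y_press time = 10.5, 4·y_cutting + 2·y_press time = 22.
→ y_cutting = 4.5 and y_press time = 2.
Δz = y_press time·Δb = 2 × (-3) = -6, so new z* = 631.5 − 6 = 625.5.

625.5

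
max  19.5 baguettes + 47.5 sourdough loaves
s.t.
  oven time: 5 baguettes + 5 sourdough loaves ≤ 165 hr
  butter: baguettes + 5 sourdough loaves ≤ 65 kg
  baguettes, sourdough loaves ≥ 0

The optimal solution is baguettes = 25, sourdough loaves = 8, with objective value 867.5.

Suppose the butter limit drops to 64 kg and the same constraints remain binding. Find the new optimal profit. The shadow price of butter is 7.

860.5

Δb = -1, so new z* = 867.5 + (7)·(-1) = 867.5 − 7 = 860.5.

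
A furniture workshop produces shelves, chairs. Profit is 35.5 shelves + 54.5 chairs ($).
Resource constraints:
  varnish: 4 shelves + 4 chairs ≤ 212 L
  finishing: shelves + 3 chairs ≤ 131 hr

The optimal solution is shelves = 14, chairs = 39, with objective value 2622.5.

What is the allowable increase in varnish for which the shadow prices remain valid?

312

Binding constraints: varnish, finishing. The basis is B = [[4,4],[1,3]] with det 8.
Per unit increase in varnish, x* moves by d = (0.375, -0.125).
The basis stays optimal until chairs reaches 0; allowable increase = 312 L.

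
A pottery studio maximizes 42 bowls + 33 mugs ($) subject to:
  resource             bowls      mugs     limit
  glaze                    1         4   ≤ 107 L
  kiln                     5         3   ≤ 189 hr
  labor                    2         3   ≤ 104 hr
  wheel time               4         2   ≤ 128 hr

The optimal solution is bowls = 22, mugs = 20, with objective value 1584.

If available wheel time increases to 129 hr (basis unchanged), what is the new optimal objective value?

1591.5

At the optimum: glaze uses 102 of 107 (slack = 5); kiln uses 170 of 189 (slack = 19); labor uses 104 of 104 (binding); wheel time uses 128 of 128 (binding).
Slack constraints have shadow price 0 (complementary slackness).
The binding rows give the dual system: 2·y_labor + 4·y_wheel time = 42 and 3·y_labor + 2·y_wheel time = 33.
Solving: y_labor = 6, y_wheel time = 7.5.
Δz = y_wheel time·Δb = 7.5 × (1) = 7.5, so new z* = 1584 + 7.5 = 1591.5.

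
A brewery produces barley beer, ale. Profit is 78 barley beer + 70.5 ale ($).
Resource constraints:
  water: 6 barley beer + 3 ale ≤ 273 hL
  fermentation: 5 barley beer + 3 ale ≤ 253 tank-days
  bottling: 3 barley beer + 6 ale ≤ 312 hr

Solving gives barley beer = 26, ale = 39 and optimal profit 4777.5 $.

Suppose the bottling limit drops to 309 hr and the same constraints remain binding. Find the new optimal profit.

4756.5

At the optimum: water uses 273 of 273 (binding); fermentation uses 247 of 253 (slack = 6); bottling uses 312 of 312 (binding).
By complementary slackness, y = 0 for the non-binding constraint.
From A_Bᵀ y = c: 6·y_water + 3·y_bottling = 78; 3·y_water + 6·y_bottling = 70.5.
This yields shadow prices y_water = 9.5, y_bottling = 7.
Δz = y_bottling·Δb = 7 × (-3) = -21, so new z* = 4777.5 − 21 = 4756.5.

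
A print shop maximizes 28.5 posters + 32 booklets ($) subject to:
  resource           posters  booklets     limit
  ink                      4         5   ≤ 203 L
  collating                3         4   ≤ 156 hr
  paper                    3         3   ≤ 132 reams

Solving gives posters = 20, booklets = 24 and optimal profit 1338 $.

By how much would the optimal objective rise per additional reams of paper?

Check each constraint at x*: ink 200/203 (slack 3); collating 156/156 (tight); paper 132/132 (tight).
By complementary slackness, y = 0 for the non-binding constraint.
From A_Bᵀ y = c: 3·y_collating + 3·y_paper = 28.5; 4·y_collating + 3·y_paper = 32.
→ y_collating = 3.5 and y_paper = 6.
Shadow price of paper = 6.

6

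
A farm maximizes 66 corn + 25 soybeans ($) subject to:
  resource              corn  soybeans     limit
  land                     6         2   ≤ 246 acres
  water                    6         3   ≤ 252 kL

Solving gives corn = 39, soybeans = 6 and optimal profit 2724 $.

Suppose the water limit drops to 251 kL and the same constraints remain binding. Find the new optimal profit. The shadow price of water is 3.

2721

Δb = -1, so new z* = 2724 + (3)·(-1) = 2724 − 3 = 2721.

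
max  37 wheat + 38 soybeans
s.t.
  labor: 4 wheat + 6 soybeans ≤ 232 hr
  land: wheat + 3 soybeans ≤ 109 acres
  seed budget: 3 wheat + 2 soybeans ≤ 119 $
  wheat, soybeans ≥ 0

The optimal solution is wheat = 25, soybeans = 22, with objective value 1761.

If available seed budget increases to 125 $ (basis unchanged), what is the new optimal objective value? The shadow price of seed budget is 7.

Δb = 6, so new z* = 1761 + (7)·(6) = 1761 + 42 = 1803.

1803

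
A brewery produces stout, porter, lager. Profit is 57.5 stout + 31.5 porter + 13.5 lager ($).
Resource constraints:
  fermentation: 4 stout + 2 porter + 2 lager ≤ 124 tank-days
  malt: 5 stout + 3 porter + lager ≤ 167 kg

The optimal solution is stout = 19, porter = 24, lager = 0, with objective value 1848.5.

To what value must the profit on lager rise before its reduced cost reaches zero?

20.5

Check each constraint at x*: fermentation 124/124 (tight); malt 167/167 (tight).
From A_Bᵀ y = c: 4·y_fermentation + 5·y_malt = 57.5; 2·y_fermentation + 3·y_malt = 31.5.
Solving: y_fermentation = 7.5, y_malt = 5.5.
lager enters the basis when its profit ≥ yᵀa₃ = 7.5·2 + 5.5·1 = 20.5.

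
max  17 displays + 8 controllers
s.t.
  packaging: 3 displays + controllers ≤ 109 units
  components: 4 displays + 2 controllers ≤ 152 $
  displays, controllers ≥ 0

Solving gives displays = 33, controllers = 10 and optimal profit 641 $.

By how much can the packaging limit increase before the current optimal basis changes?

Binding constraints: packaging, components. The basis is B = [[3,1],[4,2]] with det 2.
Per unit increase in packaging, x* moves by d = (1, -2).
The basis stays optimal until controllers reaches 0; allowable increase = 5 units.

5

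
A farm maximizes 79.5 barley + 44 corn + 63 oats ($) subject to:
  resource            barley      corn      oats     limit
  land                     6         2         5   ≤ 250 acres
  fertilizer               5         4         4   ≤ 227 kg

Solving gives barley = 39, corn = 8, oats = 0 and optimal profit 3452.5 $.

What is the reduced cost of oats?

Check each constraint at x*: land 250/250 (tight); fertilizer 227/227 (tight).
The binding rows give the dual system: 6·y_land + 5·y_fertilizer = 79.5 and 2·y_land + 4·y_fertilizer = 44.
Solving: y_land = 7, y_fertilizer = 7.5.
Reduced cost of oats: c₃ − yᵀa₃ = 63 − (7·5 + 7.5·4) = 63 − 65 = -2.

-2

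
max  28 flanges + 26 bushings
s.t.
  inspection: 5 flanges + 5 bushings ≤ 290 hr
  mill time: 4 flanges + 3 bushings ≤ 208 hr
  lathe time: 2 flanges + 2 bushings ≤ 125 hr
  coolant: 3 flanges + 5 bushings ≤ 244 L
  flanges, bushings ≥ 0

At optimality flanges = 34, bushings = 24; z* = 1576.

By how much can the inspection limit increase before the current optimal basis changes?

10

Binding constraints: inspection, mill time. The basis is B = [[5,5],[4,3]] with det -5.
Per unit increase in inspection, x* moves by d = (-0.6, 0.8).
The basis stays optimal until coolant becomes binding; allowable increase = 10 hr.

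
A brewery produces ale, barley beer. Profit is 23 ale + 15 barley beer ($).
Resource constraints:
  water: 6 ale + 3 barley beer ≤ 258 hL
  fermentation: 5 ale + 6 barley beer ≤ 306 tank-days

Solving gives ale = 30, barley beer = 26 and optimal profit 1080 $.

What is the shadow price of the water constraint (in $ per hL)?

3

At the optimum: water uses 258 of 258 (binding); fermentation uses 306 of 306 (binding).
The binding rows give the dual system: 6·y_water + 5·y_fermentation = 23 and 3·y_water + 6·y_fermentation = 15.
Solving: y_water = 3, y_fermentation = 1.
Shadow price of water = 3.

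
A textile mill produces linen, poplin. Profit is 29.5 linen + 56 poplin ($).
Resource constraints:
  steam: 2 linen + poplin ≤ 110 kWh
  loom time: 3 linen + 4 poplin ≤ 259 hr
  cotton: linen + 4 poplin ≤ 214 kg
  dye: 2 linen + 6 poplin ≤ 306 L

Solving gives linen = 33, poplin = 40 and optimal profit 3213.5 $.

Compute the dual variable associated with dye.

Check each constraint at x*: steam 106/110 (slack 4); loom time 259/259 (tight); cotton 193/214 (slack 21); dye 306/306 (tight).
Slack constraints have shadow price 0 (complementary slackness).
Dual feasibility on the basic columns requires 3·y_loom time + 2·y_dye = 29.5, 4·y_loom time + 6·y_dye = 56.
This yields shadow prices y_loom time = 6.5, y_dye = 5.
Shadow price of dye = 5.

5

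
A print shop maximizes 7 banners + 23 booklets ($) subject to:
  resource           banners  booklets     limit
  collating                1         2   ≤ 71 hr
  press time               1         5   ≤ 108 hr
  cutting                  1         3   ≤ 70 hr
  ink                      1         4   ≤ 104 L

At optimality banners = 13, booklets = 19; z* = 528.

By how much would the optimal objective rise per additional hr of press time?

At the optimum: collating uses 51 of 71 (slack = 20); press time uses 108 of 108 (binding); cutting uses 70 of 70 (binding); ink uses 89 of 104 (slack = 15).
Since collating, ink are not tight, their duals are 0.
Dual feasibility on the basic columns requires 1·y_press time + 1·y_cutting = 7, 5·y_press time + 3·y_cutting = 23.
This yields shadow prices y_press time = 1, y_cutting = 6.
Shadow price of press time = 1.

1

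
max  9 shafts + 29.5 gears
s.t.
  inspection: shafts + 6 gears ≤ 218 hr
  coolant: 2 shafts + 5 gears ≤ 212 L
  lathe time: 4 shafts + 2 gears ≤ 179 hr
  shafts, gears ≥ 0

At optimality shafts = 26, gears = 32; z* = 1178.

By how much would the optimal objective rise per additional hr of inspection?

2

Binding: inspection and coolant. Non-binding: lathe time (11 unused).
By complementary slackness, y = 0 for the non-binding constraint.
From A_Bᵀ y = c: 1·y_inspection + 2·y_coolant = 9; 6·y_inspection + 5·y_coolant = 29.5.
→ y_inspection = 2 and y_coolant = 3.5.
Shadow price of inspection = 2.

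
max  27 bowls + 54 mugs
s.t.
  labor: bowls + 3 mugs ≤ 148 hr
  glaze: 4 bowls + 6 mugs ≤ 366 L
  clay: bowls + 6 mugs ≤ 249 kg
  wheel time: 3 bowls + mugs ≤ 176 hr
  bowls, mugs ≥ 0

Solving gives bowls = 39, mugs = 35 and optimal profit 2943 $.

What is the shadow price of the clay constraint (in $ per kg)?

3

Check each constraint at x*: labor 144/148 (slack 4); glaze 366/366 (tight); clay 249/249 (tight); wheel time 152/176 (slack 24).
Slack constraints have shadow price 0 (complementary slackness).
From A_Bᵀ y = c: 4·y_glaze + 1·y_clay = 27; 6·y_glaze + 6·y_clay = 54.
Solving: y_glaze = 6, y_clay = 3.
Shadow price of clay = 3.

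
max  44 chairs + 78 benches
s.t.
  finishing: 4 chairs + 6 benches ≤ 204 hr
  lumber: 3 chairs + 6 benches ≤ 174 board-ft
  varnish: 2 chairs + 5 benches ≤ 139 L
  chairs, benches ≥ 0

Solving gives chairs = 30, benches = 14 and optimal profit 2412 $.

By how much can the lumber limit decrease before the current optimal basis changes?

Binding constraints: finishing, lumber. The basis is B = [[4,6],[3,6]] with det 6.
Per unit decrease in lumber, x* moves by d = (1, -0.6667).
The basis stays optimal until benches reaches 0; allowable decrease = 21 board-ft.

21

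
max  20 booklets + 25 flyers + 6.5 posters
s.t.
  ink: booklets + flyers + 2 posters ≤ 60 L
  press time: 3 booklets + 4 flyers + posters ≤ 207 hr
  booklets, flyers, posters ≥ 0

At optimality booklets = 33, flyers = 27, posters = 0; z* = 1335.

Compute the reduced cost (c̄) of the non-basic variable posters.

Check each constraint at x*: ink 60/60 (tight); press time 207/207 (tight).
From A_Bᵀ y = c: 1·y_ink + 3·y_press time = 20; 1·y_ink + 4·y_press time = 25.
This yields shadow prices y_ink = 5, y_press time = 5.
Reduced cost of posters: c₃ − yᵀa₃ = 6.5 − (5·2 + 5·1) = 6.5 − 15 = -8.5.

-8.5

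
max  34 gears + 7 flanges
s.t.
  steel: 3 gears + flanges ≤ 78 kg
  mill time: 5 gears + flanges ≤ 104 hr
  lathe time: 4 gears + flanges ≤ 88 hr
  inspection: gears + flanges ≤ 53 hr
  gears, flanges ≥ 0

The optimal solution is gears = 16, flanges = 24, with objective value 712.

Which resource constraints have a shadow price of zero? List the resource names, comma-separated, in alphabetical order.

steel: 72/78 (slack 6)
mill time: 104/104 (binding)
lathe time: 88/88 (binding)
inspection: 40/53 (slack 13)
By complementary slackness, a constraint with positive slack has shadow price 0 → inspection, steel.

inspection, steel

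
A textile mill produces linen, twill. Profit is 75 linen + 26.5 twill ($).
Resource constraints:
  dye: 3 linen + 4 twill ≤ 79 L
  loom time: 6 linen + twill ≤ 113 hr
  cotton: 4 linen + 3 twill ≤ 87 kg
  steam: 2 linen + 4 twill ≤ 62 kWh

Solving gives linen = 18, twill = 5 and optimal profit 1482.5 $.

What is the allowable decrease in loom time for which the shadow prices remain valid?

Binding constraints: loom time, cotton. The basis is B = [[6,1],[4,3]] with det 14.
Per unit decrease in loom time, x* moves by d = (-0.2143, 0.2857).
The basis stays optimal until steam becomes binding; allowable decrease = 8.4 hr.

8.4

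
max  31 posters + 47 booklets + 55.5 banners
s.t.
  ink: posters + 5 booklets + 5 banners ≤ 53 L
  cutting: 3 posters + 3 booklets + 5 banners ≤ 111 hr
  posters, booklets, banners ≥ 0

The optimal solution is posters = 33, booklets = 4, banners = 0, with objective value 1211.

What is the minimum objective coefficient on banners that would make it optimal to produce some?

Check each constraint at x*: ink 53/53 (tight); cutting 111/111 (tight).
The binding rows give the dual system: 1·y_ink + 3·y_cutting = 31 and 5·y_ink + 3·y_cutting = 47.
This yields shadow prices y_ink = 4, y_cutting = 9.
banners enters the basis when its profit ≥ yᵀa₃ = 4·5 + 9·5 = 65.

65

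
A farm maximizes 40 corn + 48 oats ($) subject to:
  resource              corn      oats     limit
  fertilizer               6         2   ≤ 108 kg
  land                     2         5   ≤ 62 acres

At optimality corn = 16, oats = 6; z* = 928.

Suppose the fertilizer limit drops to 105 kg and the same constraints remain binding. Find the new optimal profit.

Both fertilizer and land are binding at x*.
The binding rows give the dual system: 6·y_fertilizer + 2·y_land = 40 and 2·y_fertilizer + 5·y_land = 48.
Solving: y_fertilizer = 4, y_land = 8.
Δz = y_fertilizer·Δb = 4 × (-3) = -12, so new z* = 928 − 12 = 916.

916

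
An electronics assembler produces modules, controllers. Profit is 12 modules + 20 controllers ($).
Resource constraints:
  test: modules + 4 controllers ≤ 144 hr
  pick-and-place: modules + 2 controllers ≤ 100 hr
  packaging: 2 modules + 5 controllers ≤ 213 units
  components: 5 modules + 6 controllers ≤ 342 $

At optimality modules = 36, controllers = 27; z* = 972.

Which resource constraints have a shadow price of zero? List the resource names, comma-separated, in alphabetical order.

packaging, pick-and-place

test: 144/144 (binding)
pick-and-place: 90/100 (slack 10)
packaging: 207/213 (slack 6)
components: 342/342 (binding)
By complementary slackness, a constraint with positive slack has shadow price 0 → packaging, pick-and-place.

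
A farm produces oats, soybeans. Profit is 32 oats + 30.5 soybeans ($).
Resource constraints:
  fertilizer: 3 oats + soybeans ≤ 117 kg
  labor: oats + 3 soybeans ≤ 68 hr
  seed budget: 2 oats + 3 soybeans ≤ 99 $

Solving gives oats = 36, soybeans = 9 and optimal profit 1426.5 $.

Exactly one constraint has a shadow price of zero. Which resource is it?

labor

fertilizer: 117/117 (binding)
labor: 63/68 (slack 5)
seed budget: 99/99 (binding)
By complementary slackness, a constraint with positive slack has shadow price 0 → labor.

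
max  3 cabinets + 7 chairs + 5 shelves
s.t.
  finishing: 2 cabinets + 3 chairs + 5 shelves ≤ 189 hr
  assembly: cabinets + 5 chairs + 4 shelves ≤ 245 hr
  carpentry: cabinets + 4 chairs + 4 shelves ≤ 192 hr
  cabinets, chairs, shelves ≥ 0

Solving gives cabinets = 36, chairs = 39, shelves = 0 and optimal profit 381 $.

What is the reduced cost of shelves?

-4

Binding: finishing and carpentry. Non-binding: assembly (14 unused).
By complementary slackness, y = 0 for the non-binding constraint.
Dual feasibility on the basic columns requires 2·y_finishing + 1·y_carpentry = 3, 3·y_finishing + 4·y_carpentry = 7.
→ y_finishing = 1 and y_carpentry = 1.
Reduced cost of shelves: c₃ − yᵀa₃ = 5 − (1·5 + 1·4) = 5 − 9 = -4.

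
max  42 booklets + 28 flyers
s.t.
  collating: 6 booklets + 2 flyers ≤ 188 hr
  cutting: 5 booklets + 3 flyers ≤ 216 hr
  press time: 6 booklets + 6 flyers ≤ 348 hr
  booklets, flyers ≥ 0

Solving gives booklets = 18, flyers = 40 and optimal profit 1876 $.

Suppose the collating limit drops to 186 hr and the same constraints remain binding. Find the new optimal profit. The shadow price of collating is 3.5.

Δb = -2, so new z* = 1876 + (3.5)·(-2) = 1876 − 7 = 1869.

1869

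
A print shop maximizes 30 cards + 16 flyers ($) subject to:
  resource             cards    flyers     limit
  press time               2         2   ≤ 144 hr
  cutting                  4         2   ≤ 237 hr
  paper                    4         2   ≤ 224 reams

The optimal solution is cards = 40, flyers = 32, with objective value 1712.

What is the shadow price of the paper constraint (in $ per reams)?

Binding: press time and paper. Non-binding: cutting (13 unused).
Since cutting is not tight, its dual is 0.
Dual feasibility on the basic columns requires 2·y_press time + 4·y_paper = 30, 2·y_press time + 2·y_paper = 16.
→ y_press time = 1 and y_paper = 7.
Shadow price of paper = 7.

7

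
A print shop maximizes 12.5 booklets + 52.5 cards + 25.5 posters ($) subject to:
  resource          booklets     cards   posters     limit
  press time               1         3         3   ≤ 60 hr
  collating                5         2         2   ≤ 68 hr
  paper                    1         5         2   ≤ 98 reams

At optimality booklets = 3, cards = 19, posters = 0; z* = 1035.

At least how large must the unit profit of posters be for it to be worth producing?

30

At the optimum: press time uses 60 of 60 (binding); collating uses 53 of 68 (slack = 15); paper uses 98 of 98 (binding).
Since collating is not tight, its dual is 0.
The binding rows give the dual system: 1·y_press time + 1·y_paper = 12.5 and 3·y_press time + 5·y_paper = 52.5.
→ y_press time = 5 and y_paper = 7.5.
posters enters the basis when its profit ≥ yᵀa₃ = 5·3 + 7.5·2 = 30.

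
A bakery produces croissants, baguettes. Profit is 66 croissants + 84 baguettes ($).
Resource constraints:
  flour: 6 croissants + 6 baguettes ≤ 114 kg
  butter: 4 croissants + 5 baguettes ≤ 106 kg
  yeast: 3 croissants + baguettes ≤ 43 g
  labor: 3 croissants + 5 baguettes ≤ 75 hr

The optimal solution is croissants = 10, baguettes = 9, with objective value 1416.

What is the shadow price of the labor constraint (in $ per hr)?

9

Check each constraint at x*: flour 114/114 (tight); butter 85/106 (slack 21); yeast 39/43 (slack 4); labor 75/75 (tight).
Slack constraints have shadow price 0 (complementary slackness).
Dual feasibility on the basic columns requires 6·y_flour + 3·y_labor = 66, 6·y_flour + 5·y_labor = 84.
→ y_flour = 6.5 and y_labor = 9.
Shadow price of labor = 9.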